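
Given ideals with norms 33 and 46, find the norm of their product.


N(IJ) = N(I) * N(J)
= 33 * 46
= 1518

1518


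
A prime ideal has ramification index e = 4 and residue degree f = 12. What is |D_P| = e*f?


|D_P| = e * f
= 4 * 12
= 48

48


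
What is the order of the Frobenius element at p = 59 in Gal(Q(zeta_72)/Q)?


The Frobenius at p in Gal(Q(zeta_n)/Q) = (Z/nZ)* is the class of p, so its order is ord_72(59), the smallest k >= 1 with 59^k = 1 mod 72.
n = 72 = 2^3 * 3^2, phi(72) = 24; the order divides phi(n).
Divisors of 24: 1, 2, 3, 4, 6, 8, 12, 24
Repeated squaring mod 72: 59^1 = 59, 59^2 = 25, 59^4 = 49, 59^8 = 25, 59^16 = 49
Test divisors in increasing order:
  k=1: 59^1 = 59 mod 72
  k=2: 59^2 = 25 mod 72
  k=3: 59^3 = 25 * 59 = 35 mod 72
  k=4: 59^4 = 49 mod 72
  k=6: 59^6 = 49 * 25 = 1 mod 72  <- first divisor giving 1
Order = 6

6


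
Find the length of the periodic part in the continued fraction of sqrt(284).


Run the CF algorithm for sqrt(284).
a_0 = floor(sqrt(284)) = 16; set m_0=0, q_0=1.
Recurrence: m' = q*a - m,  q' = (d - m'^2)/q,  a' = floor((a_0 + m')/q').
  step 1: m=16, q=28, a=1
  step 2: m=12, q=5, a=5
  step 3: m=13, q=23, a=1
  step 4: m=10, q=8, a=3
  step 5: m=14, q=11, a=2
  step 6: m=8, q=20, a=1
  step 7: m=12, q=7, a=4
  step 8: m=16, q=4, a=8
  step 9: m=16, q=7, a=4
  step 10: m=12, q=20, a=1
  step 11: m=8, q=11, a=2
  step 12: m=14, q=8, a=3
  step 13: m=10, q=23, a=1
  step 14: m=13, q=5, a=5
  step 15: m=12, q=28, a=1
  step 16: m=16, q=1, a=32
a_16 = 2*a_0 = 32, so the period closes here.
sqrt(284) = [16; 1, 5, 1, 3, 2, 1, 4, 8, 4, 1, 2, 3, 1, 5, 1, 32]
Period length = 16

16


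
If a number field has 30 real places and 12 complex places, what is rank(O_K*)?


By Dirichlet's unit theorem:
rank = r1 + r2 - 1
= 30 + 12 - 1
= 41

41


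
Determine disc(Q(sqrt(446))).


For K = Q(sqrt(d)) with d squarefree: disc(K) = d if d = 1 mod 4, and disc(K) = 4d if d = 2 or 3 mod 4.
Here d = 446, and d mod 4 = 2.
d = 2 mod 4, not 1 (O_K = Z[sqrt(d)]), so disc(K) = 4d = 4 * (446) = 1784

1784


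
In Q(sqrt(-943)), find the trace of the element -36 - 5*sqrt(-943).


Tr(a + b*sqrt(d)) = (a + b*sqrt(d)) + (a - b*sqrt(d)) = 2a
= 2 * (-36)
= -72

-72


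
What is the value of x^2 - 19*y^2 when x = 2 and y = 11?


x^2 - d*y^2
= 2^2 - 19*11^2
= 4 - 2299
= -2295

-2295


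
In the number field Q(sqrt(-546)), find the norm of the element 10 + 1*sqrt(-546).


N(a + b*sqrt(d)) = a^2 - d*b^2
= (10)^2 - (-546)*(1)^2
= 100 + 546
= 646

646


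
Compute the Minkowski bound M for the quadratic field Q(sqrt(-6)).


d = -6, d mod 4 = 2, so disc(K) = 4d = -24; |disc(K)| = 24
Imaginary quadratic field, so n = 2, s = r2 = 1, r1 = 0
M = (n!/n^n) * (4/pi)^s * sqrt(|disc(K)|) = (2!/2^2) * (4/pi)^1 * sqrt(24)
= 0.5 * 1.273240 * 4.898979
= 3.1188

3.1188


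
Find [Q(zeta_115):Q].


The degree equals Euler's totient phi(115).
115 = 5 * 23
phi(115) = 88

88


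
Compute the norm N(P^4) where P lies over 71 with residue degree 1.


N(P^a) = p^(a*f)
= 71^(4*1)
= 71^4
= 25411681

25411681


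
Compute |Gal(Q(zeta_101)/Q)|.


|Gal(Q(zeta_101)/Q)| = phi(101)
= 100

100


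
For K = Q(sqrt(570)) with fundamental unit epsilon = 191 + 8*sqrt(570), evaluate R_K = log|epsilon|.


epsilon = 191 + 8*sqrt(570)
= 381.9974
R = ln(381.9974)
= 5.9454

5.9454


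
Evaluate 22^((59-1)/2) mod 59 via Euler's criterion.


p = 59 is prime and the exponent is (p-1)/2 = 29, so by Euler's criterion 22^29 = (22/59) = +1 or -1 mod 59.
Compute by square-and-multiply:
  29 = 16 + 8 + 4 + 1 (binary 11101)
  Repeated squaring mod 59: 22^1 = 22, 22^2 = 12, 22^4 = 26, 22^8 = 27, 22^16 = 21
  22^29 = 22^16 * 22^8 * 22^4 * 22^1 = 21 * 27 * 26 * 22 mod 59
    21 * 27 = 567 = 36 mod 59
    36 * 26 = 936 = 51 mod 59
    51 * 22 = 1122 = 1 mod 59
  22^29 = 1 mod 59
Result 1: 22 is a quadratic residue mod 59.
22^29 mod 59 = 1

1


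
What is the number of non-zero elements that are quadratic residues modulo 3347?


For prime p, the number of non-zero quadratic residues is (p-1)/2.
= (3347-1)/2
= 1673

1673


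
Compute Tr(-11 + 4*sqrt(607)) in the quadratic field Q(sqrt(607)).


Tr(a + b*sqrt(d)) = (a + b*sqrt(d)) + (a - b*sqrt(d)) = 2a
= 2 * (-11)
= -22

-22


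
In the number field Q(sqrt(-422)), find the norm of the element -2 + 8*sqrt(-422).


N(a + b*sqrt(d)) = a^2 - d*b^2
= (-2)^2 - (-422)*(8)^2
= 4 + 27008
= 27012

27012


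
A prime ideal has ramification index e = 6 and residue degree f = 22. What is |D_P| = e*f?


|D_P| = e * f
= 6 * 22
= 132

132


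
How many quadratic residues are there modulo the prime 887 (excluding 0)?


For prime p, the number of non-zero quadratic residues is (p-1)/2.
= (887-1)/2
= 443

443


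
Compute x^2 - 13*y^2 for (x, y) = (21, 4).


x^2 - d*y^2
= 21^2 - 13*4^2
= 441 - 208
= 233

233


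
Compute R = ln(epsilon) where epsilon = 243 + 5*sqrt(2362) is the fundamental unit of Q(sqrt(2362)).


epsilon = 243 + 5*sqrt(2362)
= 486.0021
R = ln(486.0021)
= 6.1862

6.1862


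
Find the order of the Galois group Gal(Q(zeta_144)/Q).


|Gal(Q(zeta_144)/Q)| = phi(144)
= 48

48


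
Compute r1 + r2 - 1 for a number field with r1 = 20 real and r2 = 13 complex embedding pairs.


By Dirichlet's unit theorem:
rank = r1 + r2 - 1
= 20 + 13 - 1
= 32

32


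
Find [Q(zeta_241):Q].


The degree equals Euler's totient phi(241).
241 = 241
phi(241) = 240

240


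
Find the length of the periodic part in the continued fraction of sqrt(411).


Run the CF algorithm for sqrt(411).
a_0 = floor(sqrt(411)) = 20; set m_0=0, q_0=1.
Recurrence: m' = q*a - m,  q' = (d - m'^2)/q,  a' = floor((a_0 + m')/q').
  step 1: m=20, q=11, a=3
  step 2: m=13, q=22, a=1
  step 3: m=9, q=15, a=1
  step 4: m=6, q=25, a=1
  step 5: m=19, q=2, a=19
  step 6: m=19, q=25, a=1
  step 7: m=6, q=15, a=1
  step 8: m=9, q=22, a=1
  step 9: m=13, q=11, a=3
  step 10: m=20, q=1, a=40
a_10 = 2*a_0 = 40, so the period closes here.
sqrt(411) = [20; 3, 1, 1, 1, 19, 1, 1, 1, 3, 40]
Period length = 10

10


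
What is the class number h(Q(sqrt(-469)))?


K = Q(sqrt(-469)). d mod 4 = 3, so D = disc(K) = 4d = -1876
h(K) equals the number of primitive reduced positive-definite forms (a, b, c) = a*x^2 + b*x*y + c*y^2 with b^2 - 4ac = D,
where reduced means |b| <= a <= c, with b >= 0 whenever |b| = a or a = c, and primitive means gcd(a, b, c) = 1.
Reduced forces 3a^2 <= |D| = 1876, so 1 <= a <= 25; b must have the parity of D, and c = (b^2 - D)/(4a) must be an integer >= a.
Enumerate a = 1..25, b in [-a, a]:
  a=1: (1, 0, 469)  [1]
  a=2: (2, 2, 235)  [1]
  a=3..4: none
  a=5: (5, -2, 94), (5, 2, 94)  [2]
  a=6: none
  a=7: (7, 0, 67)  [1]
  a=8..9: none
  a=10: (10, -2, 47), (10, 2, 47)  [2]
  a=11: (11, -4, 43), (11, 4, 43)  [2]
  a=12: none
  a=13: (13, -10, 38), (13, 10, 38)  [2]
  a=14: (14, 14, 37)  [1]
  a=15..18: none
  a=19: (19, -10, 26), (19, 10, 26)  [2]
  a=20..21: none
  a=22: (22, -18, 25), (22, 18, 25)  [2]
  a=23..25: none
Total reduced forms: 1 + 1 + 2 + 1 + 2 + 2 + 2 + 1 + 2 + 2 = 16
h = 16

16


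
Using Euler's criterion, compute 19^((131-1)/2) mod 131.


p = 131 is prime and the exponent is (p-1)/2 = 65, so by Euler's criterion 19^65 = (19/131) = +1 or -1 mod 131.
Compute by square-and-multiply:
  65 = 64 + 1 (binary 1000001)
  Repeated squaring mod 131: 19^1 = 19, 19^2 = 99, 19^4 = 107, 19^8 = 52, 19^16 = 84, 19^32 = 113, 19^64 = 62
  19^65 = 19^64 * 19^1 = 62 * 19 mod 131
    62 * 19 = 1178 = 130 mod 131
  19^65 = 130 mod 131
Result 130 = p - 1 = -1 mod 131: 19 is a quadratic non-residue mod 131. As a residue in [0, p-1] the value is 130.
19^65 mod 131 = 130

130


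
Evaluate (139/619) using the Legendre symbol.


p = 619 is prime, so compute (139/619) with the reciprocity algorithm (Jacobi-symbol steps: pull out 2s via (2/n), flip via reciprocity, reduce):
  reciprocity: (139/619) -> -(619/139)
  reduce: (63/139)
  reciprocity: (63/139) -> -(139/63)
  reduce: (13/63)
  reciprocity: (13/63) -> +(63/13)
  reduce: (11/13)
  reciprocity: (11/13) -> +(13/11)
  reduce: (2/11)
  pull out 2: (2/11) = -1  (since 11 mod 8 = 3)
  (1/11) = 1
Product of signs = -1
(139/619) = -1

-1


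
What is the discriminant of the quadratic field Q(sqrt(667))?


For K = Q(sqrt(d)) with d squarefree: disc(K) = d if d = 1 mod 4, and disc(K) = 4d if d = 2 or 3 mod 4.
Here d = 667, and d mod 4 = 3.
d = 3 mod 4, not 1 (O_K = Z[sqrt(d)]), so disc(K) = 4d = 4 * (667) = 2668

2668


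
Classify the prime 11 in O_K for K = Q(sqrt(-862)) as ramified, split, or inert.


K = Q(sqrt(-862)). Since d mod 4 = 2, disc(K) = -3448.
Check p | disc: -3448 mod 11 = 6.
p does not divide disc. Compute Legendre symbol (d/p):
7^((11-1)/2) mod 11 = -1
(d/p) = -1, so p is inert: (p) stays prime with e=1, f=2, g=1.
Therefore p is inert.

inert


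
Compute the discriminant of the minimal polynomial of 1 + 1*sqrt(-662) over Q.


The element 1 + 1*sqrt(-662) has minimal polynomial:
x^2 - 2*x + 663
Discriminant = (-2)^2 - 4*(663)
= 4 - 2652
= -2648

-2648


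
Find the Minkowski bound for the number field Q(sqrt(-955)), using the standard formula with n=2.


d = -955, d mod 4 = 1, so disc(K) = d = -955; |disc(K)| = 955
Imaginary quadratic field, so n = 2, s = r2 = 1, r1 = 0
M = (n!/n^n) * (4/pi)^s * sqrt(|disc(K)|) = (2!/2^2) * (4/pi)^1 * sqrt(955)
= 0.5 * 1.273240 * 30.903074
= 19.6735

19.6735


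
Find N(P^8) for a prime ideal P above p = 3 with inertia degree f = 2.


N(P^a) = p^(a*f)
= 3^(8*2)
= 3^16
= 43046721

43046721


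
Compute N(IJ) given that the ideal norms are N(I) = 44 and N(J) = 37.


N(IJ) = N(I) * N(J)
= 44 * 37
= 1628

1628


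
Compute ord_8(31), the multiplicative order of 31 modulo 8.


We want ord_8(31), the smallest k >= 1 with 31^k = 1 mod 8.
n = 8 = 2^3, phi(8) = 4; the order divides phi(n).
Divisors of 4: 1, 2, 4
Repeated squaring mod 8: 31^1 = 7, 31^2 = 1, 31^4 = 1
Test divisors in increasing order:
  k=1: 31^1 = 7 mod 8
  k=2: 31^2 = 1 mod 8  <- first divisor giving 1
Order = 2

2


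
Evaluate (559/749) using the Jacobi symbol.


Compute (559/749) via quadratic reciprocity:
  reciprocity: (559/749) -> +(749/559)
  reduce: (190/559)
  pull out 2: (2/559) = +1  (since 559 mod 8 = 7)
  reciprocity: (95/559) -> -(559/95)
  reduce: (84/95)
  pull out 2: (2/95) = +1  (since 95 mod 8 = 7)
  pull out 2: (2/95) = +1  (since 95 mod 8 = 7)
  reciprocity: (21/95) -> +(95/21)
  reduce: (11/21)
  reciprocity: (11/21) -> +(21/11)
  reduce: (10/11)
  pull out 2: (2/11) = -1  (since 11 mod 8 = 3)
  reciprocity: (5/11) -> +(11/5)
  reduce: (1/5)
  (1/5) = 1
Product of signs = 1

1


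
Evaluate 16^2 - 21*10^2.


x^2 - d*y^2
= 16^2 - 21*10^2
= 256 - 2100
= -1844

-1844


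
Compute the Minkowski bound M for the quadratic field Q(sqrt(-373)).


d = -373, d mod 4 = 3, so disc(K) = 4d = -1492; |disc(K)| = 1492
Imaginary quadratic field, so n = 2, s = r2 = 1, r1 = 0
M = (n!/n^n) * (4/pi)^s * sqrt(|disc(K)|) = (2!/2^2) * (4/pi)^1 * sqrt(1492)
= 0.5 * 1.273240 * 38.626416
= 24.5903

24.5903


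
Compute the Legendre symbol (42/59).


p = 59 is prime, so compute (42/59) with the reciprocity algorithm (Jacobi-symbol steps: pull out 2s via (2/n), flip via reciprocity, reduce):
  pull out 2: (2/59) = -1  (since 59 mod 8 = 3)
  reciprocity: (21/59) -> +(59/21)
  reduce: (17/21)
  reciprocity: (17/21) -> +(21/17)
  reduce: (4/17)
  pull out 2: (2/17) = +1  (since 17 mod 8 = 1)
  pull out 2: (2/17) = +1  (since 17 mod 8 = 1)
  (1/17) = 1
Product of signs = -1
(42/59) = -1

-1


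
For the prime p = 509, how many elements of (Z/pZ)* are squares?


For prime p, the number of non-zero quadratic residues is (p-1)/2.
= (509-1)/2
= 254

254


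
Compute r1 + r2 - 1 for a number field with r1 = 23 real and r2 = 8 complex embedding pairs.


By Dirichlet's unit theorem:
rank = r1 + r2 - 1
= 23 + 8 - 1
= 30

30


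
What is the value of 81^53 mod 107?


p = 107 is prime and the exponent is (p-1)/2 = 53, so by Euler's criterion 81^53 = (81/107) = +1 or -1 mod 107.
Compute by square-and-multiply:
  53 = 32 + 16 + 4 + 1 (binary 110101)
  Repeated squaring mod 107: 81^1 = 81, 81^2 = 34, 81^4 = 86, 81^8 = 13, 81^16 = 62, 81^32 = 99
  81^53 = 81^32 * 81^16 * 81^4 * 81^1 = 99 * 62 * 86 * 81 mod 107
    99 * 62 = 6138 = 39 mod 107
    39 * 86 = 3354 = 37 mod 107
    37 * 81 = 2997 = 1 mod 107
  81^53 = 1 mod 107
Result 1: 81 is a quadratic residue mod 107.
81^53 mod 107 = 1

1


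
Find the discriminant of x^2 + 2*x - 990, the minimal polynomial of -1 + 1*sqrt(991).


The element -1 + 1*sqrt(991) has minimal polynomial:
x^2 + 2*x - 990
Discriminant = (2)^2 - 4*(-990)
= 4 + 3960
= 3964

3964


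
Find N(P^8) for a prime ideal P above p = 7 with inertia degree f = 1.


N(P^a) = p^(a*f)
= 7^(8*1)
= 7^8
= 5764801

5764801


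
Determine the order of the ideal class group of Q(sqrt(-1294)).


K = Q(sqrt(-1294)). d mod 4 = 2, so D = disc(K) = 4d = -5176
h(K) equals the number of primitive reduced positive-definite forms (a, b, c) = a*x^2 + b*x*y + c*y^2 with b^2 - 4ac = D,
where reduced means |b| <= a <= c, with b >= 0 whenever |b| = a or a = c, and primitive means gcd(a, b, c) = 1.
Reduced forces 3a^2 <= |D| = 5176, so 1 <= a <= 41; b must have the parity of D, and c = (b^2 - D)/(4a) must be an integer >= a.
Enumerate a = 1..41, b in [-a, a]:
  a=1: (1, 0, 1294)  [1]
  a=2: (2, 0, 647)  [1]
  a=3..4: none
  a=5: (5, -2, 259), (5, 2, 259)  [2]
  a=6: none
  a=7: (7, -2, 185), (7, 2, 185)  [2]
  a=8..9: none
  a=10: (10, -8, 131), (10, 8, 131)  [2]
  a=11: (11, -4, 118), (11, 4, 118)  [2]
  a=12..13: none
  a=14: (14, -12, 95), (14, 12, 95)  [2]
  a=15..16: none
  a=17: (17, -14, 79), (17, 14, 79)  [2]
  a=18: none
  a=19: (19, -12, 70), (19, 12, 70)  [2]
  a=20..21: none
  a=22: (22, -4, 59), (22, 4, 59)  [2]
  a=23..24: none
  a=25: (25, -18, 55), (25, 18, 55)  [2]
  a=26..30: none
  a=31: (31, -30, 49), (31, 30, 49)  [2]
  a=32..33: none
  a=34: (34, -20, 41), (34, 20, 41)  [2]
  a=35: (35, -12, 38), (35, -2, 37), (35, 2, 37), (35, 12, 38)  [4]
  a=36..41: none
Total reduced forms: 1 + 1 + 2 + 2 + 2 + 2 + 2 + 2 + 2 + 2 + 2 + 2 + 2 + 4 = 28
h = 28

28


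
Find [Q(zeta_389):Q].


The degree equals Euler's totient phi(389).
389 = 389
phi(389) = 388

388


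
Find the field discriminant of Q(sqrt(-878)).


For K = Q(sqrt(d)) with d squarefree: disc(K) = d if d = 1 mod 4, and disc(K) = 4d if d = 2 or 3 mod 4.
Here d = -878, and d mod 4 = 2.
d = 2 mod 4, not 1 (O_K = Z[sqrt(d)]), so disc(K) = 4d = 4 * (-878) = -3512

-3512


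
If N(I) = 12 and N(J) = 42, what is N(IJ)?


N(IJ) = N(I) * N(J)
= 12 * 42
= 504

504


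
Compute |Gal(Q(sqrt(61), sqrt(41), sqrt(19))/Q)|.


The 3 square roots of distinct primes are multiplicatively independent over Q,
so [K:Q] = 2^3 and Gal(K/Q) is isomorphic to (Z/2Z)^3.
|Gal| = 2^3 = 8

8


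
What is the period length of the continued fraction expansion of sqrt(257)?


Run the CF algorithm for sqrt(257).
a_0 = floor(sqrt(257)) = 16; set m_0=0, q_0=1.
Recurrence: m' = q*a - m,  q' = (d - m'^2)/q,  a' = floor((a_0 + m')/q').
  step 1: m=16, q=1, a=32
a_1 = 2*a_0 = 32, so the period closes here.
sqrt(257) = [16; 32]
Period length = 1

1


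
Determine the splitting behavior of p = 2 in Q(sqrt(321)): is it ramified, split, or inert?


K = Q(sqrt(321)). Since d mod 4 = 1, disc(K) = 321.
Check p | disc: 321 mod 2 = 1.
p=2 does not divide disc (d is 1 mod 4). 2 splits iff d = 1 mod 8.
d mod 8 = 1, so (d/2) = 1.
(d/p) = 1, so p splits: (p) = P*P' with e=1, f=1, g=2.
Therefore p is split.

split


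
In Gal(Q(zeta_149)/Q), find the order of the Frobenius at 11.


The Frobenius at p in Gal(Q(zeta_n)/Q) = (Z/nZ)* is the class of p, so its order is ord_149(11), the smallest k >= 1 with 11^k = 1 mod 149.
n = 149 = 149, phi(149) = 148; the order divides phi(n).
Divisors of 148: 1, 2, 4, 37, 74, 148
Repeated squaring mod 149: 11^1 = 11, 11^2 = 121, 11^4 = 39, 11^8 = 31, 11^16 = 67, 11^32 = 19, 11^64 = 63, 11^128 = 95
Test divisors in increasing order:
  k=1: 11^1 = 11 mod 149
  k=2: 11^2 = 121 mod 149
  k=4: 11^4 = 39 mod 149
  k=37: 11^37 = 19 * 39 * 11 = 105 mod 149
  k=74: 11^74 = 63 * 31 * 121 = 148 mod 149
  k=148: 11^148 = 95 * 67 * 39 = 1 mod 149  <- first divisor giving 1
Order = 148

148


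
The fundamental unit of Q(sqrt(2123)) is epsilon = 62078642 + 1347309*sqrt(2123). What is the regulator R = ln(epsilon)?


epsilon = 62078642 + 1347309*sqrt(2123)
= 1.2416e+08
R = ln(1.2416e+08)
= 18.6371

18.6371


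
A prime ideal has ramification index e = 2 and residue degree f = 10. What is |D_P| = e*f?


|D_P| = e * f
= 2 * 10
= 20

20


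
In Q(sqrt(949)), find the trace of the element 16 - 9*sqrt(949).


Tr(a + b*sqrt(d)) = (a + b*sqrt(d)) + (a - b*sqrt(d)) = 2a
= 2 * (16)
= 32

32


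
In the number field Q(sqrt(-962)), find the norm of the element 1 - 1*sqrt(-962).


N(a + b*sqrt(d)) = a^2 - d*b^2
= (1)^2 - (-962)*(-1)^2
= 1 + 962
= 963

963


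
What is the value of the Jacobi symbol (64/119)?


Compute (64/119) via quadratic reciprocity:
  pull out 2: (2/119) = +1  (since 119 mod 8 = 7)
  pull out 2: (2/119) = +1  (since 119 mod 8 = 7)
  pull out 2: (2/119) = +1  (since 119 mod 8 = 7)
  pull out 2: (2/119) = +1  (since 119 mod 8 = 7)
  pull out 2: (2/119) = +1  (since 119 mod 8 = 7)
  pull out 2: (2/119) = +1  (since 119 mod 8 = 7)
  (1/119) = 1
Product of signs = 1

1


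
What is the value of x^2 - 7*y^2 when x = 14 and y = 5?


x^2 - d*y^2
= 14^2 - 7*5^2
= 196 - 175
= 21

21


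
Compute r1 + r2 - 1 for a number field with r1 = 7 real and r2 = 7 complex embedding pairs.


By Dirichlet's unit theorem:
rank = r1 + r2 - 1
= 7 + 7 - 1
= 13

13


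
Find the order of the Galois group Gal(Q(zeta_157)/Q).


|Gal(Q(zeta_157)/Q)| = phi(157)
= 156

156


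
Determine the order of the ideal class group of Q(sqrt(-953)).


K = Q(sqrt(-953)). d mod 4 = 3, so D = disc(K) = 4d = -3812
h(K) equals the number of primitive reduced positive-definite forms (a, b, c) = a*x^2 + b*x*y + c*y^2 with b^2 - 4ac = D,
where reduced means |b| <= a <= c, with b >= 0 whenever |b| = a or a = c, and primitive means gcd(a, b, c) = 1.
Reduced forces 3a^2 <= |D| = 3812, so 1 <= a <= 35; b must have the parity of D, and c = (b^2 - D)/(4a) must be an integer >= a.
Enumerate a = 1..35, b in [-a, a]:
  a=1: (1, 0, 953)  [1]
  a=2: (2, 2, 477)  [1]
  a=3: (3, -2, 318), (3, 2, 318)  [2]
  a=4..5: none
  a=6: (6, -2, 159), (6, 2, 159)  [2]
  a=7..8: none
  a=9: (9, -2, 106), (9, 2, 106)  [2]
  a=10: none
  a=11: (11, -4, 87), (11, 4, 87)  [2]
  a=12: none
  a=13: (13, -6, 74), (13, 6, 74)  [2]
  a=14..16: none
  a=17: (17, -8, 57), (17, 8, 57)  [2]
  a=18: (18, -2, 53), (18, 2, 53)  [2]
  a=19: (19, -8, 51), (19, 8, 51)  [2]
  a=20..21: none
  a=22: (22, -18, 47), (22, 18, 47)  [2]
  a=23: (23, -12, 43), (23, 12, 43)  [2]
  a=24..25: none
  a=26: (26, -6, 37), (26, 6, 37)  [2]
  a=27: (27, -20, 39), (27, 20, 39)  [2]
  a=28: none
  a=29: (29, -4, 33), (29, 4, 33)  [2]
  a=30: none
  a=31: (31, -30, 38), (31, 30, 38)  [2]
  a=32: none
  a=33: (33, -26, 34), (33, 26, 34)  [2]
  a=34..35: none
Total reduced forms: 1 + 1 + 2 + 2 + 2 + 2 + 2 + 2 + 2 + 2 + 2 + 2 + 2 + 2 + 2 + 2 + 2 = 32
h = 32

32


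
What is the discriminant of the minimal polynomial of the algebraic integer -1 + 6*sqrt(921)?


The element -1 + 6*sqrt(921) has minimal polynomial:
x^2 + 2*x - 33155
Discriminant = (2)^2 - 4*(-33155)
= 4 + 132620
= 132624

132624


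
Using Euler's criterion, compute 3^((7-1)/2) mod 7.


p = 7 is prime and the exponent is (p-1)/2 = 3, so by Euler's criterion 3^3 = (3/7) = +1 or -1 mod 7.
Compute by square-and-multiply:
  3 = 2 + 1 (binary 11)
  Repeated squaring mod 7: 3^1 = 3, 3^2 = 2
  3^3 = 3^2 * 3^1 = 2 * 3 mod 7
    2 * 3 = 6 = 6 mod 7
  3^3 = 6 mod 7
Result 6 = p - 1 = -1 mod 7: 3 is a quadratic non-residue mod 7. As a residue in [0, p-1] the value is 6.
3^3 mod 7 = 6

6


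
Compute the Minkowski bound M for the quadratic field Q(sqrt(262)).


d = 262, d mod 4 = 2, so disc(K) = 4d = 1048; |disc(K)| = 1048
Real quadratic field, so n = 2, s = r2 = 0, r1 = 2
M = (n!/n^n) * (4/pi)^s * sqrt(|disc(K)|) = (2!/2^2) * (4/pi)^0 * sqrt(1048)
= 0.5 * 1.000000 * 32.372828
= 16.1864

16.1864


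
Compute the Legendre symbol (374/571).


p = 571 is prime, so compute (374/571) with the reciprocity algorithm (Jacobi-symbol steps: pull out 2s via (2/n), flip via reciprocity, reduce):
  pull out 2: (2/571) = -1  (since 571 mod 8 = 3)
  reciprocity: (187/571) -> -(571/187)
  reduce: (10/187)
  pull out 2: (2/187) = -1  (since 187 mod 8 = 3)
  reciprocity: (5/187) -> +(187/5)
  reduce: (2/5)
  pull out 2: (2/5) = -1  (since 5 mod 8 = 5)
  (1/5) = 1
Product of signs = 1
(374/571) = 1

1


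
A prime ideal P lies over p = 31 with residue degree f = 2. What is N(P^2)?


N(P^a) = p^(a*f)
= 31^(2*2)
= 31^4
= 923521

923521


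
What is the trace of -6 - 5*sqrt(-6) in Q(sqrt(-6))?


Tr(a + b*sqrt(d)) = (a + b*sqrt(d)) + (a - b*sqrt(d)) = 2a
= 2 * (-6)
= -12

-12


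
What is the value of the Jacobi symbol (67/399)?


Compute (67/399) via quadratic reciprocity:
  reciprocity: (67/399) -> -(399/67)
  reduce: (64/67)
  pull out 2: (2/67) = -1  (since 67 mod 8 = 3)
  pull out 2: (2/67) = -1  (since 67 mod 8 = 3)
  pull out 2: (2/67) = -1  (since 67 mod 8 = 3)
  pull out 2: (2/67) = -1  (since 67 mod 8 = 3)
  pull out 2: (2/67) = -1  (since 67 mod 8 = 3)
  pull out 2: (2/67) = -1  (since 67 mod 8 = 3)
  (1/67) = 1
Product of signs = -1

-1


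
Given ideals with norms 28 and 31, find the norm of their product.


N(IJ) = N(I) * N(J)
= 28 * 31
= 868

868


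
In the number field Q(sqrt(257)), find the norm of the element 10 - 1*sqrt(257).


N(a + b*sqrt(d)) = a^2 - d*b^2
= (10)^2 - (257)*(-1)^2
= 100 - 257
= -157

-157


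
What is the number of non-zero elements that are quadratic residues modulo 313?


For prime p, the number of non-zero quadratic residues is (p-1)/2.
= (313-1)/2
= 156

156


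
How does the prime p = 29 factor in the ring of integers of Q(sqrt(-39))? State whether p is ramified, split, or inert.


K = Q(sqrt(-39)). Since d mod 4 = 1, disc(K) = -39.
Check p | disc: -39 mod 29 = 19.
p does not divide disc. Compute Legendre symbol (d/p):
19^((29-1)/2) mod 29 = -1
(d/p) = -1, so p is inert: (p) stays prime with e=1, f=2, g=1.
Therefore p is inert.

inert


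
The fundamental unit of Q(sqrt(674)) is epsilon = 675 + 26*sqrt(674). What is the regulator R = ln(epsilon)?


epsilon = 675 + 26*sqrt(674)
= 1349.9993
R = ln(1349.9993)
= 7.2079

7.2079


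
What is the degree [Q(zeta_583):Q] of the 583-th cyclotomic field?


The degree equals Euler's totient phi(583).
583 = 11 * 53
phi(583) = 520

520


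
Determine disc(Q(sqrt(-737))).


For K = Q(sqrt(d)) with d squarefree: disc(K) = d if d = 1 mod 4, and disc(K) = 4d if d = 2 or 3 mod 4.
Here d = -737, and d mod 4 = 3.
d = 3 mod 4, not 1 (O_K = Z[sqrt(d)]), so disc(K) = 4d = 4 * (-737) = -2948

-2948


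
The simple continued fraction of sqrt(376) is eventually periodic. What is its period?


Run the CF algorithm for sqrt(376).
a_0 = floor(sqrt(376)) = 19; set m_0=0, q_0=1.
Recurrence: m' = q*a - m,  q' = (d - m'^2)/q,  a' = floor((a_0 + m')/q').
  step 1: m=19, q=15, a=2
  step 2: m=11, q=17, a=1
  step 3: m=6, q=20, a=1
  step 4: m=14, q=9, a=3
  step 5: m=13, q=23, a=1
  step 6: m=10, q=12, a=2
  step 7: m=14, q=15, a=2
  step 8: m=16, q=8, a=4
  step 9: m=16, q=15, a=2
  step 10: m=14, q=12, a=2
  step 11: m=10, q=23, a=1
  step 12: m=13, q=9, a=3
  step 13: m=14, q=20, a=1
  step 14: m=6, q=17, a=1
  step 15: m=11, q=15, a=2
  step 16: m=19, q=1, a=38
a_16 = 2*a_0 = 38, so the period closes here.
sqrt(376) = [19; 2, 1, 1, 3, 1, 2, 2, 4, 2, 2, 1, 3, 1, 1, 2, 38]
Period length = 16

16


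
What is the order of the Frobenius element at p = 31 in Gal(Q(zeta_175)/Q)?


The Frobenius at p in Gal(Q(zeta_n)/Q) = (Z/nZ)* is the class of p, so its order is ord_175(31), the smallest k >= 1 with 31^k = 1 mod 175.
n = 175 = 5^2 * 7, phi(175) = 120; the order divides phi(n).
Divisors of 120: 1, 2, 3, 4, 5, 6, 8, 10, 12, 15, 20, 24, 30, 40, 60, 120
Repeated squaring mod 175: 31^1 = 31, 31^2 = 86, 31^4 = 46, 31^8 = 16, 31^16 = 81, 31^32 = 86, 31^64 = 46
Test divisors in increasing order:
  k=1: 31^1 = 31 mod 175
  k=2: 31^2 = 86 mod 175
  k=3: 31^3 = 86 * 31 = 41 mod 175
  k=4: 31^4 = 46 mod 175
  k=5: 31^5 = 46 * 31 = 26 mod 175
  k=6: 31^6 = 46 * 86 = 106 mod 175
  k=8: 31^8 = 16 mod 175
  k=10: 31^10 = 16 * 86 = 151 mod 175
  k=12: 31^12 = 16 * 46 = 36 mod 175
  k=15: 31^15 = 16 * 46 * 86 * 31 = 76 mod 175
  k=20: 31^20 = 81 * 46 = 51 mod 175
  k=24: 31^24 = 81 * 16 = 71 mod 175
  k=30: 31^30 = 81 * 16 * 46 * 86 = 1 mod 175  <- first divisor giving 1
Order = 30

30


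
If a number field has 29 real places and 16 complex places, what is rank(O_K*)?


By Dirichlet's unit theorem:
rank = r1 + r2 - 1
= 29 + 16 - 1
= 44

44


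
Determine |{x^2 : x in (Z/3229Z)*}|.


For prime p, the number of non-zero quadratic residues is (p-1)/2.
= (3229-1)/2
= 1614

1614


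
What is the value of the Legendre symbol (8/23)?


p = 23 is prime, so compute (8/23) with the reciprocity algorithm (Jacobi-symbol steps: pull out 2s via (2/n), flip via reciprocity, reduce):
  pull out 2: (2/23) = +1  (since 23 mod 8 = 7)
  pull out 2: (2/23) = +1  (since 23 mod 8 = 7)
  pull out 2: (2/23) = +1  (since 23 mod 8 = 7)
  (1/23) = 1
Product of signs = 1
(8/23) = 1

1


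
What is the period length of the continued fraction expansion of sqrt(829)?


Run the CF algorithm for sqrt(829).
a_0 = floor(sqrt(829)) = 28; set m_0=0, q_0=1.
Recurrence: m' = q*a - m,  q' = (d - m'^2)/q,  a' = floor((a_0 + m')/q').
  step 1: m=28, q=45, a=1
  step 2: m=17, q=12, a=3
  step 3: m=19, q=39, a=1
  step 4: m=20, q=11, a=4
  step 5: m=24, q=23, a=2
  step 6: m=22, q=15, a=3
  step 7: m=23, q=20, a=2
  step 8: m=17, q=27, a=1
  step 9: m=10, q=27, a=1
  step 10: m=17, q=20, a=2
  step 11: m=23, q=15, a=3
  step 12: m=22, q=23, a=2
  step 13: m=24, q=11, a=4
  step 14: m=20, q=39, a=1
  step 15: m=19, q=12, a=3
  step 16: m=17, q=45, a=1
  step 17: m=28, q=1, a=56
a_17 = 2*a_0 = 56, so the period closes here.
sqrt(829) = [28; 1, 3, 1, 4, 2, 3, 2, 1, 1, 2, 3, 2, 4, 1, 3, 1, 56]
Period length = 17

17


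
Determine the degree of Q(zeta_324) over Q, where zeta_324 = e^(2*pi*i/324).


The degree equals Euler's totient phi(324).
324 = 2^2 * 3^4
phi(324) = 108

108


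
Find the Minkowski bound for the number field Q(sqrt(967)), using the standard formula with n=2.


d = 967, d mod 4 = 3, so disc(K) = 4d = 3868; |disc(K)| = 3868
Real quadratic field, so n = 2, s = r2 = 0, r1 = 2
M = (n!/n^n) * (4/pi)^s * sqrt(|disc(K)|) = (2!/2^2) * (4/pi)^0 * sqrt(3868)
= 0.5 * 1.000000 * 62.193247
= 31.0966

31.0966


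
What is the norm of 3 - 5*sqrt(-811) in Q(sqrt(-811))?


N(a + b*sqrt(d)) = a^2 - d*b^2
= (3)^2 - (-811)*(-5)^2
= 9 + 20275
= 20284

20284


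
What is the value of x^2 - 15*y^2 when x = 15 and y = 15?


x^2 - d*y^2
= 15^2 - 15*15^2
= 225 - 3375
= -3150

-3150


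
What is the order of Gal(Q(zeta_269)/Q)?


|Gal(Q(zeta_269)/Q)| = phi(269)
= 268

268


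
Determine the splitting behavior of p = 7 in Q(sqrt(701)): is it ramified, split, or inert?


K = Q(sqrt(701)). Since d mod 4 = 1, disc(K) = 701.
Check p | disc: 701 mod 7 = 1.
p does not divide disc. Compute Legendre symbol (d/p):
1^((7-1)/2) mod 7 = 1
(d/p) = 1, so p splits: (p) = P*P' with e=1, f=1, g=2.
Therefore p is split.

split


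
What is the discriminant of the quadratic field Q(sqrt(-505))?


For K = Q(sqrt(d)) with d squarefree: disc(K) = d if d = 1 mod 4, and disc(K) = 4d if d = 2 or 3 mod 4.
Here d = -505, and d mod 4 = 3.
d = 3 mod 4, not 1 (O_K = Z[sqrt(d)]), so disc(K) = 4d = 4 * (-505) = -2020

-2020


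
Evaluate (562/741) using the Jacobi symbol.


Compute (562/741) via quadratic reciprocity:
  pull out 2: (2/741) = -1  (since 741 mod 8 = 5)
  reciprocity: (281/741) -> +(741/281)
  reduce: (179/281)
  reciprocity: (179/281) -> +(281/179)
  reduce: (102/179)
  pull out 2: (2/179) = -1  (since 179 mod 8 = 3)
  reciprocity: (51/179) -> -(179/51)
  reduce: (26/51)
  pull out 2: (2/51) = -1  (since 51 mod 8 = 3)
  reciprocity: (13/51) -> +(51/13)
  reduce: (12/13)
  pull out 2: (2/13) = -1  (since 13 mod 8 = 5)
  pull out 2: (2/13) = -1  (since 13 mod 8 = 5)
  reciprocity: (3/13) -> +(13/3)
  reduce: (1/3)
  (1/3) = 1
Product of signs = 1

1


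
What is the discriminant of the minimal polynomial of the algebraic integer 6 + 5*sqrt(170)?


The element 6 + 5*sqrt(170) has minimal polynomial:
x^2 - 12*x - 4214
Discriminant = (-12)^2 - 4*(-4214)
= 144 + 16856
= 17000

17000


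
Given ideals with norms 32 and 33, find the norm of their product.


N(IJ) = N(I) * N(J)
= 32 * 33
= 1056

1056


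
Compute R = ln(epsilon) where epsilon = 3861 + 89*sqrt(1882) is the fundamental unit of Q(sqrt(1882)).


epsilon = 3861 + 89*sqrt(1882)
= 7722.0001
R = ln(7722.0001)
= 8.9518

8.9518


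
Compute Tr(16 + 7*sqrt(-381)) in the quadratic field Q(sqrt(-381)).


Tr(a + b*sqrt(d)) = (a + b*sqrt(d)) + (a - b*sqrt(d)) = 2a
= 2 * (16)
= 32

32


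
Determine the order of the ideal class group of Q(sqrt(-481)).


K = Q(sqrt(-481)). d mod 4 = 3, so D = disc(K) = 4d = -1924
h(K) equals the number of primitive reduced positive-definite forms (a, b, c) = a*x^2 + b*x*y + c*y^2 with b^2 - 4ac = D,
where reduced means |b| <= a <= c, with b >= 0 whenever |b| = a or a = c, and primitive means gcd(a, b, c) = 1.
Reduced forces 3a^2 <= |D| = 1924, so 1 <= a <= 25; b must have the parity of D, and c = (b^2 - D)/(4a) must be an integer >= a.
Enumerate a = 1..25, b in [-a, a]:
  a=1: (1, 0, 481)  [1]
  a=2: (2, 2, 241)  [1]
  a=3..4: none
  a=5: (5, -4, 97), (5, 4, 97)  [2]
  a=6: none
  a=7: (7, -6, 70), (7, 6, 70)  [2]
  a=8..9: none
  a=10: (10, -6, 49), (10, 6, 49)  [2]
  a=11: (11, -10, 46), (11, 10, 46)  [2]
  a=12: none
  a=13: (13, 0, 37)  [1]
  a=14: (14, -6, 35), (14, 6, 35)  [2]
  a=15..21: none
  a=22: (22, -10, 23), (22, 10, 23)  [2]
  a=23..24: none
  a=25: (25, 24, 25)  [1]
Total reduced forms: 1 + 1 + 2 + 2 + 2 + 2 + 1 + 2 + 2 + 1 = 16
h = 16

16


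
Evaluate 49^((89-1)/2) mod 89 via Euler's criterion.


p = 89 is prime and the exponent is (p-1)/2 = 44, so by Euler's criterion 49^44 = (49/89) = +1 or -1 mod 89.
Compute by square-and-multiply:
  44 = 32 + 8 + 4 (binary 101100)
  Repeated squaring mod 89: 49^1 = 49, 49^2 = 87, 49^4 = 4, 49^8 = 16, 49^16 = 78, 49^32 = 32
  49^44 = 49^32 * 49^8 * 49^4 = 32 * 16 * 4 mod 89
    32 * 16 = 512 = 67 mod 89
    67 * 4 = 268 = 1 mod 89
  49^44 = 1 mod 89
Result 1: 49 is a quadratic residue mod 89.
49^44 mod 89 = 1

1


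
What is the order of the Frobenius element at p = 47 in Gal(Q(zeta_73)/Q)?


The Frobenius at p in Gal(Q(zeta_n)/Q) = (Z/nZ)* is the class of p, so its order is ord_73(47), the smallest k >= 1 with 47^k = 1 mod 73.
n = 73 = 73, phi(73) = 72; the order divides phi(n).
Divisors of 72: 1, 2, 3, 4, 6, 8, 9, 12, 18, 24, 36, 72
Repeated squaring mod 73: 47^1 = 47, 47^2 = 19, 47^4 = 69, 47^8 = 16, 47^16 = 37, 47^32 = 55, 47^64 = 32
Test divisors in increasing order:
  k=1: 47^1 = 47 mod 73
  k=2: 47^2 = 19 mod 73
  k=3: 47^3 = 19 * 47 = 17 mod 73
  k=4: 47^4 = 69 mod 73
  k=6: 47^6 = 69 * 19 = 70 mod 73
  k=8: 47^8 = 16 mod 73
  k=9: 47^9 = 16 * 47 = 22 mod 73
  k=12: 47^12 = 16 * 69 = 9 mod 73
  k=18: 47^18 = 37 * 19 = 46 mod 73
  k=24: 47^24 = 37 * 16 = 8 mod 73
  k=36: 47^36 = 55 * 69 = 72 mod 73
  k=72: 47^72 = 32 * 16 = 1 mod 73  <- first divisor giving 1
Order = 72

72


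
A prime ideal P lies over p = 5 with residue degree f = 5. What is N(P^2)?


N(P^a) = p^(a*f)
= 5^(2*5)
= 5^10
= 9765625

9765625


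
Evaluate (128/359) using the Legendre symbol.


p = 359 is prime, so compute (128/359) with the reciprocity algorithm (Jacobi-symbol steps: pull out 2s via (2/n), flip via reciprocity, reduce):
  pull out 2: (2/359) = +1  (since 359 mod 8 = 7)
  pull out 2: (2/359) = +1  (since 359 mod 8 = 7)
  pull out 2: (2/359) = +1  (since 359 mod 8 = 7)
  pull out 2: (2/359) = +1  (since 359 mod 8 = 7)
  pull out 2: (2/359) = +1  (since 359 mod 8 = 7)
  pull out 2: (2/359) = +1  (since 359 mod 8 = 7)
  pull out 2: (2/359) = +1  (since 359 mod 8 = 7)
  (1/359) = 1
Product of signs = 1
(128/359) = 1

1


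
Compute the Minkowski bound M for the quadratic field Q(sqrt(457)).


d = 457, d mod 4 = 1, so disc(K) = d = 457; |disc(K)| = 457
Real quadratic field, so n = 2, s = r2 = 0, r1 = 2
M = (n!/n^n) * (4/pi)^s * sqrt(|disc(K)|) = (2!/2^2) * (4/pi)^0 * sqrt(457)
= 0.5 * 1.000000 * 21.377558
= 10.6888

10.6888


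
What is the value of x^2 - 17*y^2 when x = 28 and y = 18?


x^2 - d*y^2
= 28^2 - 17*18^2
= 784 - 5508
= -4724

-4724


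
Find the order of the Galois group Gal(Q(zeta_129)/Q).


|Gal(Q(zeta_129)/Q)| = phi(129)
= 84

84


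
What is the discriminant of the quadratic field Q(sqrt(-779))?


For K = Q(sqrt(d)) with d squarefree: disc(K) = d if d = 1 mod 4, and disc(K) = 4d if d = 2 or 3 mod 4.
Here d = -779, and d mod 4 = 1.
d = 1 mod 4 (O_K = Z[(1+sqrt(d))/2]), so disc(K) = d = -779

-779


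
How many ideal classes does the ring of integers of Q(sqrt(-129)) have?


K = Q(sqrt(-129)). d mod 4 = 3, so D = disc(K) = 4d = -516
h(K) equals the number of primitive reduced positive-definite forms (a, b, c) = a*x^2 + b*x*y + c*y^2 with b^2 - 4ac = D,
where reduced means |b| <= a <= c, with b >= 0 whenever |b| = a or a = c, and primitive means gcd(a, b, c) = 1.
Reduced forces 3a^2 <= |D| = 516, so 1 <= a <= 13; b must have the parity of D, and c = (b^2 - D)/(4a) must be an integer >= a.
Enumerate a = 1..13, b in [-a, a]:
  a=1: (1, 0, 129)  [1]
  a=2: (2, 2, 65)  [1]
  a=3: (3, 0, 43)  [1]
  a=4: none
  a=5: (5, -2, 26), (5, 2, 26)  [2]
  a=6: (6, 6, 23)  [1]
  a=7: (7, -4, 19), (7, 4, 19)  [2]
  a=8..9: none
  a=10: (10, -2, 13), (10, 2, 13)  [2]
  a=11: (11, -10, 14), (11, 10, 14)  [2]
  a=12..13: none
Total reduced forms: 1 + 1 + 1 + 2 + 1 + 2 + 2 + 2 = 12
h = 12

12


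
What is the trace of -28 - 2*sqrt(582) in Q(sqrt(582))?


Tr(a + b*sqrt(d)) = (a + b*sqrt(d)) + (a - b*sqrt(d)) = 2a
= 2 * (-28)
= -56

-56


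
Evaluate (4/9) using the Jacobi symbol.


Compute (4/9) via quadratic reciprocity:
  pull out 2: (2/9) = +1  (since 9 mod 8 = 1)
  pull out 2: (2/9) = +1  (since 9 mod 8 = 1)
  (1/9) = 1
Product of signs = 1

1


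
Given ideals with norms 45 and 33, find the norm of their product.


N(IJ) = N(I) * N(J)
= 45 * 33
= 1485

1485


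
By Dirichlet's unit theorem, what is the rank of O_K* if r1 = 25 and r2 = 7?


By Dirichlet's unit theorem:
rank = r1 + r2 - 1
= 25 + 7 - 1
= 31

31


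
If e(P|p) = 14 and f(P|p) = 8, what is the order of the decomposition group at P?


|D_P| = e * f
= 14 * 8
= 112

112


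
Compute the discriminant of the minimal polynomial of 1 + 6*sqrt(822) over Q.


The element 1 + 6*sqrt(822) has minimal polynomial:
x^2 - 2*x - 29591
Discriminant = (-2)^2 - 4*(-29591)
= 4 + 118364
= 118368

118368


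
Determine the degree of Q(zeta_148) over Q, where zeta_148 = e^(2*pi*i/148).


The degree equals Euler's totient phi(148).
148 = 2^2 * 37
phi(148) = 72

72


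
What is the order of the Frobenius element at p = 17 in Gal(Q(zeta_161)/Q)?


The Frobenius at p in Gal(Q(zeta_n)/Q) = (Z/nZ)* is the class of p, so its order is ord_161(17), the smallest k >= 1 with 17^k = 1 mod 161.
n = 161 = 7 * 23, phi(161) = 132; the order divides phi(n).
Divisors of 132: 1, 2, 3, 4, 6, 11, 12, 22, 33, 44, 66, 132
Repeated squaring mod 161: 17^1 = 17, 17^2 = 128, 17^4 = 123, 17^8 = 156, 17^16 = 25, 17^32 = 142, 17^64 = 39, 17^128 = 72
Test divisors in increasing order:
  k=1: 17^1 = 17 mod 161
  k=2: 17^2 = 128 mod 161
  k=3: 17^3 = 128 * 17 = 83 mod 161
  k=4: 17^4 = 123 mod 161
  k=6: 17^6 = 123 * 128 = 127 mod 161
  k=11: 17^11 = 156 * 128 * 17 = 68 mod 161
  k=12: 17^12 = 156 * 123 = 29 mod 161
  k=22: 17^22 = 25 * 123 * 128 = 116 mod 161
  k=33: 17^33 = 142 * 17 = 160 mod 161
  k=44: 17^44 = 142 * 156 * 123 = 93 mod 161
  k=66: 17^66 = 39 * 128 = 1 mod 161  <- first divisor giving 1
Order = 66

66


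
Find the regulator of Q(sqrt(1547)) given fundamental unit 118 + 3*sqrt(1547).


epsilon = 118 + 3*sqrt(1547)
= 235.9958
R = ln(235.9958)
= 5.4638

5.4638


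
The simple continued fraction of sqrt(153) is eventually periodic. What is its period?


Run the CF algorithm for sqrt(153).
a_0 = floor(sqrt(153)) = 12; set m_0=0, q_0=1.
Recurrence: m' = q*a - m,  q' = (d - m'^2)/q,  a' = floor((a_0 + m')/q').
  step 1: m=12, q=9, a=2
  step 2: m=6, q=13, a=1
  step 3: m=7, q=8, a=2
  step 4: m=9, q=9, a=2
  step 5: m=9, q=8, a=2
  step 6: m=7, q=13, a=1
  step 7: m=6, q=9, a=2
  step 8: m=12, q=1, a=24
a_8 = 2*a_0 = 24, so the period closes here.
sqrt(153) = [12; 2, 1, 2, 2, 2, 1, 2, 24]
Period length = 8

8


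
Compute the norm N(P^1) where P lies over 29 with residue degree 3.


N(P^a) = p^(a*f)
= 29^(1*3)
= 29^3
= 24389

24389


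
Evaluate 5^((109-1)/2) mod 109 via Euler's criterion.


p = 109 is prime and the exponent is (p-1)/2 = 54, so by Euler's criterion 5^54 = (5/109) = +1 or -1 mod 109.
Compute by square-and-multiply:
  54 = 32 + 16 + 4 + 2 (binary 110110)
  Repeated squaring mod 109: 5^1 = 5, 5^2 = 25, 5^4 = 80, 5^8 = 78, 5^16 = 89, 5^32 = 73
  5^54 = 5^32 * 5^16 * 5^4 * 5^2 = 73 * 89 * 80 * 25 mod 109
    73 * 89 = 6497 = 66 mod 109
    66 * 80 = 5280 = 48 mod 109
    48 * 25 = 1200 = 1 mod 109
  5^54 = 1 mod 109
Result 1: 5 is a quadratic residue mod 109.
5^54 mod 109 = 1

1


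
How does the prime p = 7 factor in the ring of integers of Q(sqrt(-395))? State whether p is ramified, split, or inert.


K = Q(sqrt(-395)). Since d mod 4 = 1, disc(K) = -395.
Check p | disc: -395 mod 7 = 4.
p does not divide disc. Compute Legendre symbol (d/p):
4^((7-1)/2) mod 7 = 1
(d/p) = 1, so p splits: (p) = P*P' with e=1, f=1, g=2.
Therefore p is split.

split


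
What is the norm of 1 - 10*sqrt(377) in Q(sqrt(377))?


N(a + b*sqrt(d)) = a^2 - d*b^2
= (1)^2 - (377)*(-10)^2
= 1 - 37700
= -37699

-37699


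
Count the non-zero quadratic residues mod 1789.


For prime p, the number of non-zero quadratic residues is (p-1)/2.
= (1789-1)/2
= 894

894


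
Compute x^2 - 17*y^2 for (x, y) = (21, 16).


x^2 - d*y^2
= 21^2 - 17*16^2
= 441 - 4352
= -3911

-3911


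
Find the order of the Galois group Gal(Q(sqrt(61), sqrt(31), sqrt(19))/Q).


The 3 square roots of distinct primes are multiplicatively independent over Q,
so [K:Q] = 2^3 and Gal(K/Q) is isomorphic to (Z/2Z)^3.
|Gal| = 2^3 = 8

8


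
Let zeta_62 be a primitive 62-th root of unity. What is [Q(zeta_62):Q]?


The degree equals Euler's totient phi(62).
62 = 2 * 31
phi(62) = 30

30


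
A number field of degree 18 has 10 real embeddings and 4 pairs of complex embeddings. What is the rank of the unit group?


By Dirichlet's unit theorem:
rank = r1 + r2 - 1
= 10 + 4 - 1
= 13

13


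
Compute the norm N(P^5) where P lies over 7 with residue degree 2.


N(P^a) = p^(a*f)
= 7^(5*2)
= 7^10
= 282475249

282475249


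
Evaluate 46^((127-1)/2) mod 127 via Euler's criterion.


p = 127 is prime and the exponent is (p-1)/2 = 63, so by Euler's criterion 46^63 = (46/127) = +1 or -1 mod 127.
Compute by square-and-multiply:
  63 = 32 + 16 + 8 + 4 + 2 + 1 (binary 111111)
  Repeated squaring mod 127: 46^1 = 46, 46^2 = 84, 46^4 = 71, 46^8 = 88, 46^16 = 124, 46^32 = 9
  46^63 = 46^32 * 46^16 * 46^8 * 46^4 * 46^2 * 46^1 = 9 * 124 * 88 * 71 * 84 * 46 mod 127
    9 * 124 = 1116 = 100 mod 127
    100 * 88 = 8800 = 37 mod 127
    37 * 71 = 2627 = 87 mod 127
    87 * 84 = 7308 = 69 mod 127
    69 * 46 = 3174 = 126 mod 127
  46^63 = 126 mod 127
Result 126 = p - 1 = -1 mod 127: 46 is a quadratic non-residue mod 127. As a residue in [0, p-1] the value is 126.
46^63 mod 127 = 126

126
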